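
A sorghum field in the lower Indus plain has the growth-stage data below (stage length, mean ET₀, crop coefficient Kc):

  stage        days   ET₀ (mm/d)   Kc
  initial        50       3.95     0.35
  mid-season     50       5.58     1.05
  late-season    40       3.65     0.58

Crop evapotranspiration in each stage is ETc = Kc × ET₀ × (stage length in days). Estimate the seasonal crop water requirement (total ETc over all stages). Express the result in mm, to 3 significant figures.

447 mm

initial: 0.35 × 3.95 × 50 = 69.13 mm
mid-season: 1.05 × 5.58 × 50 = 292.95 mm
late-season: 0.58 × 3.65 × 40 = 84.68 mm
Seasonal total = 446.76 mm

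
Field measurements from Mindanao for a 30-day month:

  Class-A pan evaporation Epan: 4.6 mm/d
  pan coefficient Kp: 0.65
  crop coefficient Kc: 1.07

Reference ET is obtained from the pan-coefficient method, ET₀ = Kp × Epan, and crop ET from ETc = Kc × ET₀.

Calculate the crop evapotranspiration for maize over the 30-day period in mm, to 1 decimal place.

ET₀ = 0.65 × 4.6 = 2.9900 mm/d
ETc = Kc × ET₀ = 1.07 × 2.9900 = 3.1993 mm/d
Over 30 days: 3.1993 × 30 = 95.979 mm

96.0 mm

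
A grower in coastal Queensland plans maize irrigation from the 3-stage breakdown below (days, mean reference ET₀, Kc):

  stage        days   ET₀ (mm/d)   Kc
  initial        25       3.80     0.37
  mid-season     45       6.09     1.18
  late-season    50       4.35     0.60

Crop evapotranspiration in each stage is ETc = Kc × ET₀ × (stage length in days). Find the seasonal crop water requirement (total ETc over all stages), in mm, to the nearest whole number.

initial: 0.37 × 3.80 × 25 = 35.15 mm
mid-season: 1.18 × 6.09 × 45 = 323.38 mm
late-season: 0.60 × 4.35 × 50 = 130.50 mm
Seasonal total = 489.03 mm

489 mm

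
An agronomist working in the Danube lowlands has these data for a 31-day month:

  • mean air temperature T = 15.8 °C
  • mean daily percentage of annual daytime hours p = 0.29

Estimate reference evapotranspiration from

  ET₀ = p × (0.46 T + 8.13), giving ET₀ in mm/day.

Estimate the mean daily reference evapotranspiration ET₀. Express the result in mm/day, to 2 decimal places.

4.47 mm/day

ET₀ = 0.29 × (0.46 × 15.8 + 8.13) = 0.29 × 15.398 = 4.4654 mm/d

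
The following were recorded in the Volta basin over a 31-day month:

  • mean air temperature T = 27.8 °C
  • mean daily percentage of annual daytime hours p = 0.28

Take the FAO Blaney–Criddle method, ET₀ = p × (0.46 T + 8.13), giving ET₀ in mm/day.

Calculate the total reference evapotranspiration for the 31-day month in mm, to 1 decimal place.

181.6 mm

ET₀ = 0.28 × (0.46 × 27.8 + 8.13) = 0.28 × 20.918 = 5.8570 mm/d
Monthly total = 5.8570 × 31 = 181.567 mm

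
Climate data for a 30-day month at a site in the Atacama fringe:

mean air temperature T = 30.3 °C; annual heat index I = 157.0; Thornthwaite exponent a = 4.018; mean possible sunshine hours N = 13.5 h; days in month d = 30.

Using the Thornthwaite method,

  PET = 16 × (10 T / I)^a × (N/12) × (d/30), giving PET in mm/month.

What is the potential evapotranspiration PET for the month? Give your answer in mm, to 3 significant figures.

253 mm

10T/I = 10 × 30.3 / 157.0 = 1.9299
(10T/I)^a = 1.9299^4.018 = 14.0371
Uncorrected PET = 16 × 14.0371 = 224.594 mm
Correction = (N/12)(d/30) = (13.5/12)(30/30) = 1.1250
PET = 224.594 × 1.1250 = 252.668 mm/month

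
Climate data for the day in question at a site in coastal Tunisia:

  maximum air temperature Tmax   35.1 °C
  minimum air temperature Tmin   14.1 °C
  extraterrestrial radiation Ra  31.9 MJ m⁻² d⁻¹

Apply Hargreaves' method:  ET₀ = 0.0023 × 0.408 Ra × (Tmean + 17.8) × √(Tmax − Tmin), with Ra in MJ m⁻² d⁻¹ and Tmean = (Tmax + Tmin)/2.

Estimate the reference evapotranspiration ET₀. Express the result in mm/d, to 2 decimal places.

5.82 mm/d

Tmean = (35.1 + 14.1)/2 = 24.60 °C
0.408 Ra = 0.408 × 31.9 = 13.0152 mm/d equivalent
ET₀ = 0.0023 × 13.0152 × (24.60 + 17.8) × √21.0 = 0.0023 × 13.0152 × 42.40 × 4.5826 = 5.8164 mm/d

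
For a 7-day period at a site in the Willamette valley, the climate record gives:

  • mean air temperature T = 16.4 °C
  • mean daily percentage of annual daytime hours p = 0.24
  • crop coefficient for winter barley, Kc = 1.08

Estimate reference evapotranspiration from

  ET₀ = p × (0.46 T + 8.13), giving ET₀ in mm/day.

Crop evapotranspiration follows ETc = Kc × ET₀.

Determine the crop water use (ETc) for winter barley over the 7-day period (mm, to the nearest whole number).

ET₀ = 0.24 × (0.46 × 16.4 + 8.13) = 0.24 × 15.674 = 3.7618 mm/d
ETc = Kc × ET₀ = 1.08 × 3.7618 = 4.0627 mm/d
Over 7 days: 4.0627 × 7 = 28.439 mm

28 mm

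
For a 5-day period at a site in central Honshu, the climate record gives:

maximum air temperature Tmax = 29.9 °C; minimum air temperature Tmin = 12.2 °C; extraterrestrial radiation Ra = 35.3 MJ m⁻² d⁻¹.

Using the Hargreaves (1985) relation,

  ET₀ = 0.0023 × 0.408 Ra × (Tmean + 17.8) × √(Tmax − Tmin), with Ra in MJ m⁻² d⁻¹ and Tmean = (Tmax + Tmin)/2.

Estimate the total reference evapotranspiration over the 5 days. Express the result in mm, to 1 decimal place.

27.1 mm

Tmean = (29.9 + 12.2)/2 = 21.05 °C
0.408 Ra = 0.408 × 35.3 = 14.4024 mm/d equivalent
ET₀ = 0.0023 × 14.4024 × (21.05 + 17.8) × √17.7 = 0.0023 × 14.4024 × 38.85 × 4.2071 = 5.4142 mm/d
Over 5 days: 5.4142 × 5 = 27.071 mm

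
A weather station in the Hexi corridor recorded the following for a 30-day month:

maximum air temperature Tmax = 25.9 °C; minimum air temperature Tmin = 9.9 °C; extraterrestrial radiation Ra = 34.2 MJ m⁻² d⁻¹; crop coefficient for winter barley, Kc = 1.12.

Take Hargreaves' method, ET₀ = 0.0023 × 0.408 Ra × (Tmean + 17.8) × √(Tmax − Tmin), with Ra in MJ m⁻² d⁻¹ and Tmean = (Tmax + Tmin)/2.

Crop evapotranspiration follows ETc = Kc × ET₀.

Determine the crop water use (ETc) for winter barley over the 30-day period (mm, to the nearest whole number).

Tmean = (25.9 + 9.9)/2 = 17.90 °C
0.408 Ra = 0.408 × 34.2 = 13.9536 mm/d equivalent
ET₀ = 0.0023 × 13.9536 × (17.90 + 17.8) × √16.0 = 0.0023 × 13.9536 × 35.70 × 4.0000 = 4.5829 mm/d
ETc = Kc × ET₀ = 1.12 × 4.5829 = 5.1328 mm/d
Over 30 days: 5.1328 × 30 = 153.984 mm

154 mm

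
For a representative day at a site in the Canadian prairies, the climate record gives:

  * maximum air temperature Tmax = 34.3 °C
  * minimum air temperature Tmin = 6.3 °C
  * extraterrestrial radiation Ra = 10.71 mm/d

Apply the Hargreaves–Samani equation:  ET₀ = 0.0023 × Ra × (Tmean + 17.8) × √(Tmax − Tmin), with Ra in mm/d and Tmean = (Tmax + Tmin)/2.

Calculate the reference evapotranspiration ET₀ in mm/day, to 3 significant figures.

Tmean = (34.3 + 6.3)/2 = 20.30 °C
ET₀ = 0.0023 × 10.71 × (20.30 + 17.8) × √28.0 = 0.0023 × 10.71 × 38.10 × 5.2915 = 4.9662 mm/d

4.97 mm/day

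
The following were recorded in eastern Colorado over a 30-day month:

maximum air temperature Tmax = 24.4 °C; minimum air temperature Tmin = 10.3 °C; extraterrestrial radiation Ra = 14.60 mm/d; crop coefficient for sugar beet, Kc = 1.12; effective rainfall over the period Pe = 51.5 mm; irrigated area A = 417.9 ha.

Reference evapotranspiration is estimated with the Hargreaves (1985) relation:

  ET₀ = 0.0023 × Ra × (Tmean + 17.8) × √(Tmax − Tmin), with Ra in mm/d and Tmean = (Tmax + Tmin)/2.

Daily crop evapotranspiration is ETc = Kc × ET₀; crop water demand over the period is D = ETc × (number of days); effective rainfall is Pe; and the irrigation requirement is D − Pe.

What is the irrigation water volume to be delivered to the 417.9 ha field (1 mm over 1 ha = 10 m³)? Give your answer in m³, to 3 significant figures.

Tmean = (24.4 + 10.3)/2 = 17.35 °C
ET₀ = 0.0023 × 14.60 × (17.35 + 17.8) × √14.1 = 0.0023 × 14.60 × 35.15 × 3.7550 = 4.4322 mm/d
ETc = Kc × ET₀ = 1.12 × 4.4322 = 4.9641 mm/d
Crop demand D = ETc × 30 d = 4.9641 × 30 = 148.923 mm
D − Pe = 148.923 − 51.5 = 97.423 mm
Volume = 97.423 mm × 417.9 ha × 10 = 407130.7 m³

407000 m³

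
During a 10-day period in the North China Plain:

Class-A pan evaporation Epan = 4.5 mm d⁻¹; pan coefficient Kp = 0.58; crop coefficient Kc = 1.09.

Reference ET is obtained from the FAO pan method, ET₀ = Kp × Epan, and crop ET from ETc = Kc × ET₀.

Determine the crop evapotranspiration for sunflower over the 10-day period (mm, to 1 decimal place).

28.4 mm

ET₀ = 0.58 × 4.5 = 2.6100 mm/d
ETc = Kc × ET₀ = 1.09 × 2.6100 = 2.8449 mm/d
Over 10 days: 2.8449 × 10 = 28.449 mm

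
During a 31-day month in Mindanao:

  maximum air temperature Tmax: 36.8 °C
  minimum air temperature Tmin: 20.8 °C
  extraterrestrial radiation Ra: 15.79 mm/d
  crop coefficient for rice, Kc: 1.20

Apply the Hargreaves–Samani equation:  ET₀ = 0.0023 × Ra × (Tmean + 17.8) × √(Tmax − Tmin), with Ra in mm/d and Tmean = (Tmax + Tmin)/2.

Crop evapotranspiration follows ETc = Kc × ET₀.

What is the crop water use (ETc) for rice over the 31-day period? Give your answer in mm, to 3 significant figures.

Tmean = (36.8 + 20.8)/2 = 28.80 °C
ET₀ = 0.0023 × 15.79 × (28.80 + 17.8) × √16.0 = 0.0023 × 15.79 × 46.60 × 4.0000 = 6.7695 mm/d
ETc = Kc × ET₀ = 1.20 × 6.7695 = 8.1234 mm/d
Over 31 days: 8.1234 × 31 = 251.825 mm

252 mm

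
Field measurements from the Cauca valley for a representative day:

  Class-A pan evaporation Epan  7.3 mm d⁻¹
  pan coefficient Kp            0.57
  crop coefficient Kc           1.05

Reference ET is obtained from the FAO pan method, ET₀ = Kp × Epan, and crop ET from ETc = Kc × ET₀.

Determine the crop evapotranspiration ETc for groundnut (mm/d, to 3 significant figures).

4.37 mm/d

ET₀ = 0.57 × 7.3 = 4.1610 mm/d
ETc = Kc × ET₀ = 1.05 × 4.1610 = 4.3691 mm/d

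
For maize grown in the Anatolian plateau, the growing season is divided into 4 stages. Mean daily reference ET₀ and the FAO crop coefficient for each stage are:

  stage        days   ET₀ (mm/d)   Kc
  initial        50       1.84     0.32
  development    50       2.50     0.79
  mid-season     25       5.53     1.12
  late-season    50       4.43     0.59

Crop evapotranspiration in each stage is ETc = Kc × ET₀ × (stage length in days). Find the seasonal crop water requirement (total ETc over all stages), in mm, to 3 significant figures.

initial: 0.32 × 1.84 × 50 = 29.44 mm
development: 0.79 × 2.50 × 50 = 98.75 mm
mid-season: 1.12 × 5.53 × 25 = 154.84 mm
late-season: 0.59 × 4.43 × 50 = 130.69 mm
Seasonal total = 413.72 mm

414 mm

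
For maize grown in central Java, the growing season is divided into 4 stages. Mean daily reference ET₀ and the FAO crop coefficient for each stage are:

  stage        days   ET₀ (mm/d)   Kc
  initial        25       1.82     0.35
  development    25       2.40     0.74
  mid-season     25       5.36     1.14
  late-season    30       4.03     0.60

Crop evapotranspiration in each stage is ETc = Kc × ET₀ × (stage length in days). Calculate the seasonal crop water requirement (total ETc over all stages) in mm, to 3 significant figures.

initial: 0.35 × 1.82 × 25 = 15.93 mm
development: 0.74 × 2.40 × 25 = 44.40 mm
mid-season: 1.14 × 5.36 × 25 = 152.76 mm
late-season: 0.60 × 4.03 × 30 = 72.54 mm
Seasonal total = 285.63 mm

286 mm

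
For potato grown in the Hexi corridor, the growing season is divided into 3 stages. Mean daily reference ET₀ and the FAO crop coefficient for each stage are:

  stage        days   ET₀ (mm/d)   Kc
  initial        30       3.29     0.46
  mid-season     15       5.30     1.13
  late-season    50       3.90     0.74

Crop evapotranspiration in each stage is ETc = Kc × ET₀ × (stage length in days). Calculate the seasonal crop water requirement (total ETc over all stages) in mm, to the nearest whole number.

initial: 0.46 × 3.29 × 30 = 45.40 mm
mid-season: 1.13 × 5.30 × 15 = 89.84 mm
late-season: 0.74 × 3.90 × 50 = 144.30 mm
Seasonal total = 279.54 mm

280 mm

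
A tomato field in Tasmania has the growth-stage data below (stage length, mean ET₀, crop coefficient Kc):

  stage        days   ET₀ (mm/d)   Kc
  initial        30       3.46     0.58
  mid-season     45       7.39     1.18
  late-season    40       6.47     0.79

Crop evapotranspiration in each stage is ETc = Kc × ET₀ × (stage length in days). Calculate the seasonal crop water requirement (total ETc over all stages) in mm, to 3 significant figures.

initial: 0.58 × 3.46 × 30 = 60.20 mm
mid-season: 1.18 × 7.39 × 45 = 392.41 mm
late-season: 0.79 × 6.47 × 40 = 204.45 mm
Seasonal total = 657.06 mm

657 mm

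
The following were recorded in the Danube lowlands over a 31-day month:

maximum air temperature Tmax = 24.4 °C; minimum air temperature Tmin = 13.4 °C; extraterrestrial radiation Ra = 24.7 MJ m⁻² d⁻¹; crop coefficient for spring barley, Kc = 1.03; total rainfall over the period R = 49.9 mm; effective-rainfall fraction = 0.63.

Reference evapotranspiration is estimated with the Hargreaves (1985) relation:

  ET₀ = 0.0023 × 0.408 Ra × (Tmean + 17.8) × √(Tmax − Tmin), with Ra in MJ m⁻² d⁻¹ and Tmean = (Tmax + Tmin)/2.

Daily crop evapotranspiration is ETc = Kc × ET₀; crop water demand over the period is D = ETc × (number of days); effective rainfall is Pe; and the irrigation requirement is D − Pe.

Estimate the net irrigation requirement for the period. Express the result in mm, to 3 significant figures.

Tmean = (24.4 + 13.4)/2 = 18.90 °C
0.408 Ra = 0.408 × 24.7 = 10.0776 mm/d equivalent
ET₀ = 0.0023 × 10.0776 × (18.90 + 17.8) × √11.0 = 0.0023 × 10.0776 × 36.70 × 3.3166 = 2.8213 mm/d
ETc = Kc × ET₀ = 1.03 × 2.8213 = 2.9059 mm/d
Crop demand D = ETc × 31 d = 2.9059 × 31 = 90.083 mm
Pe = 0.63 × 49.9 = 31.437 mm
D − Pe = 90.083 − 31.437 = 58.646 mm

58.6 mm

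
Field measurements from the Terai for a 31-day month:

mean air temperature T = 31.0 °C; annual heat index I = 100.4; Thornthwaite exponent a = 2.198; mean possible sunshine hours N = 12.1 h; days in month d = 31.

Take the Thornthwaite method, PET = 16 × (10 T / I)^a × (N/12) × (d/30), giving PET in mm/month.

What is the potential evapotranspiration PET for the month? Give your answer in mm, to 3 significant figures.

199 mm

10T/I = 10 × 31.0 / 100.4 = 3.0876
(10T/I)^a = 3.0876^2.198 = 11.9176
Uncorrected PET = 16 × 11.9176 = 190.682 mm
Correction = (N/12)(d/30) = (12.1/12)(31/30) = 1.0419
PET = 190.682 × 1.0419 = 198.672 mm/month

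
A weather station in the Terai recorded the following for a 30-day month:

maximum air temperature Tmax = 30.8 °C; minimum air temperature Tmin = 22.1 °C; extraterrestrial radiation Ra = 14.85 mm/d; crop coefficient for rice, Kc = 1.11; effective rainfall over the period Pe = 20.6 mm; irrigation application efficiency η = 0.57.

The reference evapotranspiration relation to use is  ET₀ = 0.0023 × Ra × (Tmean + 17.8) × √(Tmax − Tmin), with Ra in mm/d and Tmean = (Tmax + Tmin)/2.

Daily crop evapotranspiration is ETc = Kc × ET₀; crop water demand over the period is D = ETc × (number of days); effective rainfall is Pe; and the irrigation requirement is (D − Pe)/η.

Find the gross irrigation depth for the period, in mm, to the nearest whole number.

224 mm

Tmean = (30.8 + 22.1)/2 = 26.45 °C
ET₀ = 0.0023 × 14.85 × (26.45 + 17.8) × √8.7 = 0.0023 × 14.85 × 44.25 × 2.9496 = 4.4579 mm/d
ETc = Kc × ET₀ = 1.11 × 4.4579 = 4.9483 mm/d
Crop demand D = ETc × 30 d = 4.9483 × 30 = 148.449 mm
D − Pe = 148.449 − 20.6 = 127.849 mm
Gross irrigation = 127.849 / 0.57 = 224.296 mm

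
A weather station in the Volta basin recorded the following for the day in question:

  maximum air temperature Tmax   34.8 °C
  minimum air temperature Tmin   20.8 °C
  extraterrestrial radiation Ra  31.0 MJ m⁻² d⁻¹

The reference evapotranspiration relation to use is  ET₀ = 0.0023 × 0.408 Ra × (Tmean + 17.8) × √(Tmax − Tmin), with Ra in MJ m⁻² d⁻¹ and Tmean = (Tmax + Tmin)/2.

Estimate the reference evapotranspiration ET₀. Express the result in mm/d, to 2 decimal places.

4.96 mm/d

Tmean = (34.8 + 20.8)/2 = 27.80 °C
0.408 Ra = 0.408 × 31.0 = 12.6480 mm/d equivalent
ET₀ = 0.0023 × 12.6480 × (27.80 + 17.8) × √14.0 = 0.0023 × 12.6480 × 45.60 × 3.7417 = 4.9634 mm/d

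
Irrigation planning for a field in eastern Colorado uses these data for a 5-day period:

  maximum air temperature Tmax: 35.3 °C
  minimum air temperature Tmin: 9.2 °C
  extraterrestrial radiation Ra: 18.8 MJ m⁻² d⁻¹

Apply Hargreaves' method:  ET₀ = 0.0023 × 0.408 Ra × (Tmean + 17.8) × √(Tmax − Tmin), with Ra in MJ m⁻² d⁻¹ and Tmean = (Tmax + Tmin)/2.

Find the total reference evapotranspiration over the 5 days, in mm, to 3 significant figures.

Tmean = (35.3 + 9.2)/2 = 22.25 °C
0.408 Ra = 0.408 × 18.8 = 7.6704 mm/d equivalent
ET₀ = 0.0023 × 7.6704 × (22.25 + 17.8) × √26.1 = 0.0023 × 7.6704 × 40.05 × 5.1088 = 3.6097 mm/d
Over 5 days: 3.6097 × 5 = 18.049 mm

18.0 mm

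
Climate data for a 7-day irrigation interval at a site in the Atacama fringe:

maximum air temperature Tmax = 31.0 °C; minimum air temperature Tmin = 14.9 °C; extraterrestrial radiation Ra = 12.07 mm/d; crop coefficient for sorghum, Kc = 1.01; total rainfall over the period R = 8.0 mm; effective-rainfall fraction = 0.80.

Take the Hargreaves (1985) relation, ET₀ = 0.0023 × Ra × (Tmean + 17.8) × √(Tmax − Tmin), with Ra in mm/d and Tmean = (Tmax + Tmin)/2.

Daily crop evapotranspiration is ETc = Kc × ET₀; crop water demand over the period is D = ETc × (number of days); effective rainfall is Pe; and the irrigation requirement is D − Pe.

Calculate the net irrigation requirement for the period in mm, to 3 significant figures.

25.7 mm

Tmean = (31.0 + 14.9)/2 = 22.95 °C
ET₀ = 0.0023 × 12.07 × (22.95 + 17.8) × √16.1 = 0.0023 × 12.07 × 40.75 × 4.0125 = 4.5392 mm/d
ETc = Kc × ET₀ = 1.01 × 4.5392 = 4.5846 mm/d
Crop demand D = ETc × 7 d = 4.5846 × 7 = 32.092 mm
Pe = 0.80 × 8.0 = 6.400 mm
D − Pe = 32.092 − 6.400 = 25.692 mm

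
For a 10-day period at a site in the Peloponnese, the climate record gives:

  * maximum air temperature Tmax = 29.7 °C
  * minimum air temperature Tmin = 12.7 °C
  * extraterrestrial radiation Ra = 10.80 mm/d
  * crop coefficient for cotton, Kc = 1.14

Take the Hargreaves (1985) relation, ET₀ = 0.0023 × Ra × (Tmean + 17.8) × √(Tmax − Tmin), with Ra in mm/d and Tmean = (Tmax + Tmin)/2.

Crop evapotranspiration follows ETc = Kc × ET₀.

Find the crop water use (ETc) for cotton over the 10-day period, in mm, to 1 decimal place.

Tmean = (29.7 + 12.7)/2 = 21.20 °C
ET₀ = 0.0023 × 10.80 × (21.20 + 17.8) × √17.0 = 0.0023 × 10.80 × 39.00 × 4.1231 = 3.9943 mm/d
ETc = Kc × ET₀ = 1.14 × 3.9943 = 4.5535 mm/d
Over 10 days: 4.5535 × 10 = 45.535 mm

45.5 mm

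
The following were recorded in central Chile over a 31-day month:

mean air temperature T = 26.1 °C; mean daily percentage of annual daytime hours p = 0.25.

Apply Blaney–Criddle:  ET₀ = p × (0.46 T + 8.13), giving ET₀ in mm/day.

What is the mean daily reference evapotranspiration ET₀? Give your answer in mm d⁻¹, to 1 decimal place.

5.0 mm d⁻¹

ET₀ = 0.25 × (0.46 × 26.1 + 8.13) = 0.25 × 20.136 = 5.0340 mm/d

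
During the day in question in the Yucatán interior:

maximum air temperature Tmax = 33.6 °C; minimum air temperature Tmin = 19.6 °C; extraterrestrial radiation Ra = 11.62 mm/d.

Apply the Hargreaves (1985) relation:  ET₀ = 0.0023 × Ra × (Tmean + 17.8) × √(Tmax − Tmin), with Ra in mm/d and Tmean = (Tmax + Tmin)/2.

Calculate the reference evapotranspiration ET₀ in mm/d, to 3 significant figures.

Tmean = (33.6 + 19.6)/2 = 26.60 °C
ET₀ = 0.0023 × 11.62 × (26.60 + 17.8) × √14.0 = 0.0023 × 11.62 × 44.40 × 3.7417 = 4.4400 mm/d

4.44 mm/d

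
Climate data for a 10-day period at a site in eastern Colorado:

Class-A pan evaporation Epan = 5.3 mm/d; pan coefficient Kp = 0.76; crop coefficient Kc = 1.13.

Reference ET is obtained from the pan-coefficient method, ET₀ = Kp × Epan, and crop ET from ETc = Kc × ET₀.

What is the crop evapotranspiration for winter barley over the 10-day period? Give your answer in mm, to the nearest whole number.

46 mm

ET₀ = 0.76 × 5.3 = 4.0280 mm/d
ETc = Kc × ET₀ = 1.13 × 4.0280 = 4.5516 mm/d
Over 10 days: 4.5516 × 10 = 45.516 mm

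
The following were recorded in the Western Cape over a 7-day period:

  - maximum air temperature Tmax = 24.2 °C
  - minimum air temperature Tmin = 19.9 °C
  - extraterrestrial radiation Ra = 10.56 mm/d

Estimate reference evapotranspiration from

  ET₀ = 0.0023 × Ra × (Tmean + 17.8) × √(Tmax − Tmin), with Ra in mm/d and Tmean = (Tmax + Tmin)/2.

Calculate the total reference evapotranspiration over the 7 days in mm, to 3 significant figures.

14.0 mm

Tmean = (24.2 + 19.9)/2 = 22.05 °C
ET₀ = 0.0023 × 10.56 × (22.05 + 17.8) × √4.3 = 0.0023 × 10.56 × 39.85 × 2.0736 = 2.0070 mm/d
Over 7 days: 2.0070 × 7 = 14.049 mm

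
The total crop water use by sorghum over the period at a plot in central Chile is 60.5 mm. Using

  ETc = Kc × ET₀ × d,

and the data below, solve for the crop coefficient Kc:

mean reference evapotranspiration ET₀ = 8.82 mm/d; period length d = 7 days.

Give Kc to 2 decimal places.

ETc = Kc × ET₀ × d  ⇒  Kc = ETc / (ET₀ × d)
Kc = 60.5 / (8.82 × 7) = 60.5 / 61.74 = 0.9799

0.98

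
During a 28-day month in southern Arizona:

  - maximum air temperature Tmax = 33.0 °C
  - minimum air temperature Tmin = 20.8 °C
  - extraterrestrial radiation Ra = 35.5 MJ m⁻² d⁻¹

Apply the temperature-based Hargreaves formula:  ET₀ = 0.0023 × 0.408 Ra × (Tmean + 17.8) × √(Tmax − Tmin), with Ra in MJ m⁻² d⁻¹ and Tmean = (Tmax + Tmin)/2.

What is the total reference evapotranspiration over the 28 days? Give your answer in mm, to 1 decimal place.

145.6 mm

Tmean = (33.0 + 20.8)/2 = 26.90 °C
0.408 Ra = 0.408 × 35.5 = 14.4840 mm/d equivalent
ET₀ = 0.0023 × 14.4840 × (26.90 + 17.8) × √12.2 = 0.0023 × 14.4840 × 44.70 × 3.4928 = 5.2011 mm/d
Over 28 days: 5.2011 × 28 = 145.631 mm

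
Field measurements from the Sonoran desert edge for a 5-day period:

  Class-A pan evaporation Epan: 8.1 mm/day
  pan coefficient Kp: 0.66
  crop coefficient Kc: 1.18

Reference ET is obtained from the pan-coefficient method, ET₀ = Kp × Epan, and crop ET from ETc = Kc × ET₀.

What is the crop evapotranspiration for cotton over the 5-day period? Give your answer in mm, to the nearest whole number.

32 mm

ET₀ = 0.66 × 8.1 = 5.3460 mm/d
ETc = Kc × ET₀ = 1.18 × 5.3460 = 6.3083 mm/d
Over 5 days: 6.3083 × 5 = 31.542 mm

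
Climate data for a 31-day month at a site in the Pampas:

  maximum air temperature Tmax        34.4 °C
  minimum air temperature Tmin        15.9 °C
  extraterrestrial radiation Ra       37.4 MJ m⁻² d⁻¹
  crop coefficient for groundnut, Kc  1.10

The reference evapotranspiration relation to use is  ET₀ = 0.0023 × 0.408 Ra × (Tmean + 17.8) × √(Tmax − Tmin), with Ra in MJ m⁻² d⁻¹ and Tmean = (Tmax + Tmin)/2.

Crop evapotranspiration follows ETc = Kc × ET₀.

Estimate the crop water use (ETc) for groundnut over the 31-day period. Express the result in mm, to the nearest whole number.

Tmean = (34.4 + 15.9)/2 = 25.15 °C
0.408 Ra = 0.408 × 37.4 = 15.2592 mm/d equivalent
ET₀ = 0.0023 × 15.2592 × (25.15 + 17.8) × √18.5 = 0.0023 × 15.2592 × 42.95 × 4.3012 = 6.4835 mm/d
ETc = Kc × ET₀ = 1.10 × 6.4835 = 7.1319 mm/d
Over 31 days: 7.1319 × 31 = 221.089 mm

221 mm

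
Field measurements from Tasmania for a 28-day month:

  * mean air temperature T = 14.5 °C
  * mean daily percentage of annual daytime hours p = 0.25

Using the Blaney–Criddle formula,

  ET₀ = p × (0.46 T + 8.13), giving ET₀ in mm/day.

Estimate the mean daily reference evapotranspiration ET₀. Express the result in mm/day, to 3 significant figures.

3.70 mm/day

ET₀ = 0.25 × (0.46 × 14.5 + 8.13) = 0.25 × 14.800 = 3.7000 mm/d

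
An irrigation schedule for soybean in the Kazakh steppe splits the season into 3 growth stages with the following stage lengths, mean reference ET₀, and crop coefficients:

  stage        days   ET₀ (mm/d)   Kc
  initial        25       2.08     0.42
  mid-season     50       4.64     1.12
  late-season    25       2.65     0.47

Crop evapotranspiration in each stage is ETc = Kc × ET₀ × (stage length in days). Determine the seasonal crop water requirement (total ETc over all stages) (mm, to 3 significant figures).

initial: 0.42 × 2.08 × 25 = 21.84 mm
mid-season: 1.12 × 4.64 × 50 = 259.84 mm
late-season: 0.47 × 2.65 × 25 = 31.14 mm
Seasonal total = 312.82 mm

313 mm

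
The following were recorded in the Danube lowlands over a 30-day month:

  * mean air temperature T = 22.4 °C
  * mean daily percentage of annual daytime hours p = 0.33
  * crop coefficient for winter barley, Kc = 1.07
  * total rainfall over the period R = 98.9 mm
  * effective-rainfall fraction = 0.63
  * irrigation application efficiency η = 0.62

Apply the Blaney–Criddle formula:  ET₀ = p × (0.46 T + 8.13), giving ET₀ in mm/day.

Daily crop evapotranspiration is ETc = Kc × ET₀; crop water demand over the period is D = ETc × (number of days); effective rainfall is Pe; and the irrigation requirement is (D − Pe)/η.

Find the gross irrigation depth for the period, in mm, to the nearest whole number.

ET₀ = 0.33 × (0.46 × 22.4 + 8.13) = 0.33 × 18.434 = 6.0832 mm/d
ETc = Kc × ET₀ = 1.07 × 6.0832 = 6.5090 mm/d
Crop demand D = ETc × 30 d = 6.5090 × 30 = 195.270 mm
Pe = 0.63 × 98.9 = 62.307 mm
D − Pe = 195.270 − 62.307 = 132.963 mm
Gross irrigation = 132.963 / 0.62 = 214.456 mm

214 mm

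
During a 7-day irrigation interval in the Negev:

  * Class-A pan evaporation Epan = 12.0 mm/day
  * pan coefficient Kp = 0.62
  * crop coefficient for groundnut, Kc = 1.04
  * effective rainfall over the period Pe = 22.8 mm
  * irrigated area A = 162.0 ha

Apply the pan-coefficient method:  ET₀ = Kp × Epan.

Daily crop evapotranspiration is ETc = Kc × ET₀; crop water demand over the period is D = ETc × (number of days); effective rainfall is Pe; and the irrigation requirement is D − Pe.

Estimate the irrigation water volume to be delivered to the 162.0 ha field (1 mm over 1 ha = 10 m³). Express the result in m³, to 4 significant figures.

50810 m³

ET₀ = 0.62 × 12.0 = 7.4400 mm/d
ETc = Kc × ET₀ = 1.04 × 7.4400 = 7.7376 mm/d
Crop demand D = ETc × 7 d = 7.7376 × 7 = 54.163 mm
D − Pe = 54.163 − 22.8 = 31.363 mm
Volume = 31.363 mm × 162.0 ha × 10 = 50808.1 m³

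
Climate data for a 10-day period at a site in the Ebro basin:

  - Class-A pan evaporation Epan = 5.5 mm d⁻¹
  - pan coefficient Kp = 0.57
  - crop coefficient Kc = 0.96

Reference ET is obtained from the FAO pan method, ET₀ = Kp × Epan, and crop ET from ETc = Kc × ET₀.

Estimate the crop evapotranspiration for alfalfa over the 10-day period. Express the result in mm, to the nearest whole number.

ET₀ = 0.57 × 5.5 = 3.1350 mm/d
ETc = Kc × ET₀ = 0.96 × 3.1350 = 3.0096 mm/d
Over 10 days: 3.0096 × 10 = 30.096 mm

30 mm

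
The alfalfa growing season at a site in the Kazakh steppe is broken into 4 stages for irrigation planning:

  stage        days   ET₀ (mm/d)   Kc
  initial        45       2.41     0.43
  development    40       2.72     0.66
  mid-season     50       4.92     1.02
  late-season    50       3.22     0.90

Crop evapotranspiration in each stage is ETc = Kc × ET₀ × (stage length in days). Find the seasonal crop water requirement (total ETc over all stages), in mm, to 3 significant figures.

514 mm

initial: 0.43 × 2.41 × 45 = 46.63 mm
development: 0.66 × 2.72 × 40 = 71.81 mm
mid-season: 1.02 × 4.92 × 50 = 250.92 mm
late-season: 0.90 × 3.22 × 50 = 144.90 mm
Seasonal total = 514.26 mm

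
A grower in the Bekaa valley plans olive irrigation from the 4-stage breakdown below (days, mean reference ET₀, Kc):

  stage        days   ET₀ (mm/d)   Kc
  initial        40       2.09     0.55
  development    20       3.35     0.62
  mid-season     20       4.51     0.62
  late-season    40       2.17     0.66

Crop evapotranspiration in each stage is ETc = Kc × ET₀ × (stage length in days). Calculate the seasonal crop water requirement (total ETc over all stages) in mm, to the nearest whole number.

initial: 0.55 × 2.09 × 40 = 45.98 mm
development: 0.62 × 3.35 × 20 = 41.54 mm
mid-season: 0.62 × 4.51 × 20 = 55.92 mm
late-season: 0.66 × 2.17 × 40 = 57.29 mm
Seasonal total = 200.73 mm

201 mm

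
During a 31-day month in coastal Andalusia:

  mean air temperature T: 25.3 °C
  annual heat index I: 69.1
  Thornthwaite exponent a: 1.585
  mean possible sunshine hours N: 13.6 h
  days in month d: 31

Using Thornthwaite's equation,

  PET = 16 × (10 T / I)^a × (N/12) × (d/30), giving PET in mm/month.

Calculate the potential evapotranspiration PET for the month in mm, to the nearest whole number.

147 mm

10T/I = 10 × 25.3 / 69.1 = 3.6614
(10T/I)^a = 3.6614^1.585 = 7.8231
Uncorrected PET = 16 × 7.8231 = 125.170 mm
Correction = (N/12)(d/30) = (13.6/12)(31/30) = 1.1711
PET = 125.170 × 1.1711 = 146.587 mm/month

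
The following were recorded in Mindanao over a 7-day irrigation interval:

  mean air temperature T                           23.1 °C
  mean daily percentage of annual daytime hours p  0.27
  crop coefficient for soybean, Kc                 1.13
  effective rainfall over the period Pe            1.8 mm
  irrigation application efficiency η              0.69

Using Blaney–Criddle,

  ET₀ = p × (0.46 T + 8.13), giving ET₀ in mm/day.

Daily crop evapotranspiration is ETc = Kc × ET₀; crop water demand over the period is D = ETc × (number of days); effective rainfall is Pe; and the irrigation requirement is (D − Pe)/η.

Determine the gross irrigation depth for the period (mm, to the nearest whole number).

ET₀ = 0.27 × (0.46 × 23.1 + 8.13) = 0.27 × 18.756 = 5.0641 mm/d
ETc = Kc × ET₀ = 1.13 × 5.0641 = 5.7224 mm/d
Crop demand D = ETc × 7 d = 5.7224 × 7 = 40.057 mm
D − Pe = 40.057 − 1.8 = 38.257 mm
Gross irrigation = 38.257 / 0.69 = 55.445 mm

55 mm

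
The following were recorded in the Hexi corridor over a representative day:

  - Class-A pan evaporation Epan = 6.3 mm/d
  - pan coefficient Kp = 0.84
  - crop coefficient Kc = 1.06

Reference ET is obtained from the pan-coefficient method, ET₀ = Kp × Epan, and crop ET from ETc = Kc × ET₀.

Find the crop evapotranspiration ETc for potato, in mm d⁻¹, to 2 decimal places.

ET₀ = 0.84 × 6.3 = 5.2920 mm/d
ETc = Kc × ET₀ = 1.06 × 5.2920 = 5.6095 mm/d

5.61 mm d⁻¹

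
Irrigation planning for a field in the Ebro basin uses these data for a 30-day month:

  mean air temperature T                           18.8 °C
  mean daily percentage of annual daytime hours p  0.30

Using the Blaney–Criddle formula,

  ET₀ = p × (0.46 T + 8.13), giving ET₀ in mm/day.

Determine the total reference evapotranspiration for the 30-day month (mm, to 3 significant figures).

151 mm

ET₀ = 0.30 × (0.46 × 18.8 + 8.13) = 0.30 × 16.778 = 5.0334 mm/d
Monthly total = 5.0334 × 30 = 151.002 mm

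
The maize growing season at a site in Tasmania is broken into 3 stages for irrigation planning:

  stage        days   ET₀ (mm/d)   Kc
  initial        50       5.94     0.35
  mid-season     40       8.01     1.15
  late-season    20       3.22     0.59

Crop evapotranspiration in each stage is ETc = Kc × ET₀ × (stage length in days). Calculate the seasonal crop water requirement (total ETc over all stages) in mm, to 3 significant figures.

initial: 0.35 × 5.94 × 50 = 103.95 mm
mid-season: 1.15 × 8.01 × 40 = 368.46 mm
late-season: 0.59 × 3.22 × 20 = 38.00 mm
Seasonal total = 510.41 mm

510 mm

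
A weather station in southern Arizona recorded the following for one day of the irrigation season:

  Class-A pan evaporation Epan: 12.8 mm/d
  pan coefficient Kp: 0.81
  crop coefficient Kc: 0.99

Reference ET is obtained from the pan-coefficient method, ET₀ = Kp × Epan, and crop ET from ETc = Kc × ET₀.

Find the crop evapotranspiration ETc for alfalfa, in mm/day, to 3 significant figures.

10.3 mm/day

ET₀ = 0.81 × 12.8 = 10.3680 mm/d
ETc = Kc × ET₀ = 0.99 × 10.3680 = 10.2643 mm/d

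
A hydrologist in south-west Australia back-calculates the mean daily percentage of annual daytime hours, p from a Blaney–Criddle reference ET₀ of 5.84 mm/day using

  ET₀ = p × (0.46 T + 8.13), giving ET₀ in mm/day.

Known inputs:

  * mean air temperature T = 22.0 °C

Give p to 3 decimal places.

0.320

p = ET₀ / (0.46 T + 8.13) = 5.84 / (0.46 × 22.0 + 8.13) = 5.84 / 18.250 = 0.3200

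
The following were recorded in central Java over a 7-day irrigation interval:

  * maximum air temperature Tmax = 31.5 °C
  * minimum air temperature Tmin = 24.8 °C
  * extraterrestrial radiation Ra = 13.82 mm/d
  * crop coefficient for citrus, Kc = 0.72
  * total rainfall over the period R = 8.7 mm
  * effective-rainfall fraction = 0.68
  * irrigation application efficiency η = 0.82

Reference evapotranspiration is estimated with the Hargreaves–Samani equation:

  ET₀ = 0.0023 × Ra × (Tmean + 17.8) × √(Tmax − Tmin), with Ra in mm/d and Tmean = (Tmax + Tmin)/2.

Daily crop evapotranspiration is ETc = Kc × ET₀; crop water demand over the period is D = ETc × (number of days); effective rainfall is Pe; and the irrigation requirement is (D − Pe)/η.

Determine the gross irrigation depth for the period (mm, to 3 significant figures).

Tmean = (31.5 + 24.8)/2 = 28.15 °C
ET₀ = 0.0023 × 13.82 × (28.15 + 17.8) × √6.7 = 0.0023 × 13.82 × 45.95 × 2.5884 = 3.7805 mm/d
ETc = Kc × ET₀ = 0.72 × 3.7805 = 2.7220 mm/d
Crop demand D = ETc × 7 d = 2.7220 × 7 = 19.054 mm
Pe = 0.68 × 8.7 = 5.916 mm
D − Pe = 19.054 − 5.916 = 13.138 mm
Gross irrigation = 13.138 / 0.82 = 16.022 mm

16.0 mm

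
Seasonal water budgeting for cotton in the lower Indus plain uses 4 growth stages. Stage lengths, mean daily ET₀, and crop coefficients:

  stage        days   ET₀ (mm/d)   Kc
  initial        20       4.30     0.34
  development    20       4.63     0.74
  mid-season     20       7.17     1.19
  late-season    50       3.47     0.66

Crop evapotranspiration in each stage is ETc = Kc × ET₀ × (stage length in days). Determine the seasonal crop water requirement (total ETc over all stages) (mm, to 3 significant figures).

initial: 0.34 × 4.30 × 20 = 29.24 mm
development: 0.74 × 4.63 × 20 = 68.52 mm
mid-season: 1.19 × 7.17 × 20 = 170.65 mm
late-season: 0.66 × 3.47 × 50 = 114.51 mm
Seasonal total = 382.92 mm

383 mm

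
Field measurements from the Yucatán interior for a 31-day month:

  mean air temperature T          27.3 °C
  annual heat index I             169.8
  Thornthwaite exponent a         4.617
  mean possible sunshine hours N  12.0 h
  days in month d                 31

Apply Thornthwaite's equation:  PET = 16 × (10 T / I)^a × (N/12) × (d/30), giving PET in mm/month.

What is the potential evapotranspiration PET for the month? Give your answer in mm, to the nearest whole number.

148 mm

10T/I = 10 × 27.3 / 169.8 = 1.6078
(10T/I)^a = 1.6078^4.617 = 8.9572
Uncorrected PET = 16 × 8.9572 = 143.315 mm
Correction = (N/12)(d/30) = (12.0/12)(31/30) = 1.0333
PET = 143.315 × 1.0333 = 148.087 mm/month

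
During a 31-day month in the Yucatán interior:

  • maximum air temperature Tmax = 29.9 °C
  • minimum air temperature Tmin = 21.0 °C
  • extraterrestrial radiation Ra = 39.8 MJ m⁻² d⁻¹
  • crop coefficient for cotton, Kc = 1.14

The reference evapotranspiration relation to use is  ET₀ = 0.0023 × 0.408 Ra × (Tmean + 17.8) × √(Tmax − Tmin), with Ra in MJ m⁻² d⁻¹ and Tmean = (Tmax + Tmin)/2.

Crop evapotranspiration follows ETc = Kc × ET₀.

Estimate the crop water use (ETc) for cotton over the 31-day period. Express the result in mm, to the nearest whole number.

Tmean = (29.9 + 21.0)/2 = 25.45 °C
0.408 Ra = 0.408 × 39.8 = 16.2384 mm/d equivalent
ET₀ = 0.0023 × 16.2384 × (25.45 + 17.8) × √8.9 = 0.0023 × 16.2384 × 43.25 × 2.9833 = 4.8190 mm/d
ETc = Kc × ET₀ = 1.14 × 4.8190 = 5.4937 mm/d
Over 31 days: 5.4937 × 31 = 170.305 mm

170 mm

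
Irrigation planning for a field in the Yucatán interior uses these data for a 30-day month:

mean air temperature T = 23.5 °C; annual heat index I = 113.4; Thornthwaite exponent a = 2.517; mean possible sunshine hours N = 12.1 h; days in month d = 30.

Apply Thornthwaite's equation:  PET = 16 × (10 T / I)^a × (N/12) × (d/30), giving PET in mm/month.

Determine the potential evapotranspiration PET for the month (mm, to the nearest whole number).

101 mm

10T/I = 10 × 23.5 / 113.4 = 2.0723
(10T/I)^a = 2.0723^2.517 = 6.2591
Uncorrected PET = 16 × 6.2591 = 100.146 mm
Correction = (N/12)(d/30) = (12.1/12)(30/30) = 1.0083
PET = 100.146 × 1.0083 = 100.977 mm/month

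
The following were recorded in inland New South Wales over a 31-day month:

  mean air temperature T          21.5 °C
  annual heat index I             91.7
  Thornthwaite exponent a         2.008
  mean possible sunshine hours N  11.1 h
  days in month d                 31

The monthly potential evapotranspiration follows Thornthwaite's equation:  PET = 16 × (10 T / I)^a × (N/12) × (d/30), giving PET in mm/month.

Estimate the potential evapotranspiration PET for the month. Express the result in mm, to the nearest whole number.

85 mm

10T/I = 10 × 21.5 / 91.7 = 2.3446
(10T/I)^a = 2.3446^2.008 = 5.5348
Uncorrected PET = 16 × 5.5348 = 88.557 mm
Correction = (N/12)(d/30) = (11.1/12)(31/30) = 0.9558
PET = 88.557 × 0.9558 = 84.643 mm/month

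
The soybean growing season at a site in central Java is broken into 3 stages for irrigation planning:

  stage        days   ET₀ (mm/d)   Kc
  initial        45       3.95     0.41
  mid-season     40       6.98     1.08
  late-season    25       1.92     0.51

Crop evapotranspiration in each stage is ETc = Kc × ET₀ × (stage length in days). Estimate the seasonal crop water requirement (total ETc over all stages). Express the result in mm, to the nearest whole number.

399 mm

initial: 0.41 × 3.95 × 45 = 72.88 mm
mid-season: 1.08 × 6.98 × 40 = 301.54 mm
late-season: 0.51 × 1.92 × 25 = 24.48 mm
Seasonal total = 398.90 mm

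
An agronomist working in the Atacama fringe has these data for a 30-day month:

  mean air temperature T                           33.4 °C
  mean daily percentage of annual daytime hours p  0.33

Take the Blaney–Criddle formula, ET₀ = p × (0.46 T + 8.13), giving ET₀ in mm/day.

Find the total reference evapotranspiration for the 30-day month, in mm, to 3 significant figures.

ET₀ = 0.33 × (0.46 × 33.4 + 8.13) = 0.33 × 23.494 = 7.7530 mm/d
Monthly total = 7.7530 × 30 = 232.590 mm

233 mm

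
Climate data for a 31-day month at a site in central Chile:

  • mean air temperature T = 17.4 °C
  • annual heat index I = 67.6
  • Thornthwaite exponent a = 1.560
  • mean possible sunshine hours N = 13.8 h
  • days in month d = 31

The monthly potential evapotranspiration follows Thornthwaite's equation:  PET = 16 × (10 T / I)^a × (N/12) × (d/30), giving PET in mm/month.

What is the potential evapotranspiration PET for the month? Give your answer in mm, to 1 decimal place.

10T/I = 10 × 17.4 / 67.6 = 2.5740
(10T/I)^a = 2.5740^1.560 = 4.3707
Uncorrected PET = 16 × 4.3707 = 69.931 mm
Correction = (N/12)(d/30) = (13.8/12)(31/30) = 1.1883
PET = 69.931 × 1.1883 = 83.099 mm/month

83.1 mm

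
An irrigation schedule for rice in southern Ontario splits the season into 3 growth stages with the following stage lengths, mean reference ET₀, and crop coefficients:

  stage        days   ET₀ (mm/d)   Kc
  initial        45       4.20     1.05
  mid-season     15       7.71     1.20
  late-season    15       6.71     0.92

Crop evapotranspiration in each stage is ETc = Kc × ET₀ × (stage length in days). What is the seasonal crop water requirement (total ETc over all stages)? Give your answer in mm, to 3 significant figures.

initial: 1.05 × 4.20 × 45 = 198.45 mm
mid-season: 1.20 × 7.71 × 15 = 138.78 mm
late-season: 0.92 × 6.71 × 15 = 92.60 mm
Seasonal total = 429.83 mm

430 mm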